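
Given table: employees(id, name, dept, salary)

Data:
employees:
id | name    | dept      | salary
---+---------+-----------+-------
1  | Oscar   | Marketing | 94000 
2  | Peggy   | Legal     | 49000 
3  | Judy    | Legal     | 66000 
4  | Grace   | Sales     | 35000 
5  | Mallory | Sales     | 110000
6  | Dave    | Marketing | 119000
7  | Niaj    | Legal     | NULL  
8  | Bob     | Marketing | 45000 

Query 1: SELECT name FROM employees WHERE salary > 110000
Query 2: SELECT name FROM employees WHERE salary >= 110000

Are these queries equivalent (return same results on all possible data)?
No, not equivalent

Query 1 returns: [('Dave',)]
Query 2 returns: [('Mallory',), ('Dave',)]

Reason: > vs >= gives different results when salary = 110000 exists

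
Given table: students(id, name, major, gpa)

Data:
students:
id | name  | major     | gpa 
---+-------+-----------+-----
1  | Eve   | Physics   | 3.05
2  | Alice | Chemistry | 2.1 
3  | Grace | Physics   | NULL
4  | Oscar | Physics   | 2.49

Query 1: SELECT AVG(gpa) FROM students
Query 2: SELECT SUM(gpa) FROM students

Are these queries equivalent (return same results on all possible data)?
No, not equivalent

Query 1 returns: [(2.546666666666667,)]
Query 2 returns: [(7.640000000000001,)]

Reason: AVG vs SUM give different aggregate values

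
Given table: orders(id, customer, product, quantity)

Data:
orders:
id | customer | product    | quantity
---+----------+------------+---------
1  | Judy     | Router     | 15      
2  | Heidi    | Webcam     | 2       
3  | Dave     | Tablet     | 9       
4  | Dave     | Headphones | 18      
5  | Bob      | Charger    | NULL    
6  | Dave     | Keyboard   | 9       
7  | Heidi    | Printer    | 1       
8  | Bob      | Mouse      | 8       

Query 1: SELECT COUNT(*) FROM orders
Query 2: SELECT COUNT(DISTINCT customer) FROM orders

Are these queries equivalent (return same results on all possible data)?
No, not equivalent

Query 1 returns: [(8,)]
Query 2 returns: [(4,)]

Reason: COUNT(*) counts rows, COUNT(DISTINCT customer) counts unique customers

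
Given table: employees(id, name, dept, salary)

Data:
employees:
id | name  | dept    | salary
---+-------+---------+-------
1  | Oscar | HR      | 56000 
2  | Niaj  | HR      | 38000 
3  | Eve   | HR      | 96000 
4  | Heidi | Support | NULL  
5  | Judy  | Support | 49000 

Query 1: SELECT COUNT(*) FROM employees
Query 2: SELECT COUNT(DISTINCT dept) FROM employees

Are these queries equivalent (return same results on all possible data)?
No, not equivalent

Query 1 returns: [(5,)]
Query 2 returns: [(2,)]

Reason: COUNT(*) counts rows, COUNT(DISTINCT dept) counts unique depts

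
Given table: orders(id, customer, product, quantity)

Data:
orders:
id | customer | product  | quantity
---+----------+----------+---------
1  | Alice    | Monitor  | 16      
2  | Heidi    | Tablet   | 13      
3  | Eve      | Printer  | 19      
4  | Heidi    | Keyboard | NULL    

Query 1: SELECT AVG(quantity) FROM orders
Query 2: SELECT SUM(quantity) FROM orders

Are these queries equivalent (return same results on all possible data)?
No, not equivalent

Query 1 returns: [(16.0,)]
Query 2 returns: [(48,)]

Reason: AVG vs SUM give different aggregate values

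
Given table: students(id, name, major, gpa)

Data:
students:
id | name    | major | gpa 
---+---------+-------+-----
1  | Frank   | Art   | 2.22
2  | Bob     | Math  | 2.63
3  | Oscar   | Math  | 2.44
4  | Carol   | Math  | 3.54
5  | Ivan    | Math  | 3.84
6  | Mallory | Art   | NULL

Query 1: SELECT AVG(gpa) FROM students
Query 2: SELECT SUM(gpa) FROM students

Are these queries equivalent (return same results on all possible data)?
No, not equivalent

Query 1 returns: [(2.934,)]
Query 2 returns: [(14.67,)]

Reason: AVG vs SUM give different aggregate values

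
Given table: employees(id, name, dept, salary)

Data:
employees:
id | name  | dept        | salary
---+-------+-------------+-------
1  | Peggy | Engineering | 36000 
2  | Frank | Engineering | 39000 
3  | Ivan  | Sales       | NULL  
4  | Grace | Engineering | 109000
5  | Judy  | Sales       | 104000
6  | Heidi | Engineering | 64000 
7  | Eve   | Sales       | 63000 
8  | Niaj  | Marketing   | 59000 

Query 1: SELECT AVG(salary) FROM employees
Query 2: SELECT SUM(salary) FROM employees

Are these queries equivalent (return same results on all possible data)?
No, not equivalent

Query 1 returns: [(67714.28571428571,)]
Query 2 returns: [(474000,)]

Reason: AVG vs SUM give different aggregate values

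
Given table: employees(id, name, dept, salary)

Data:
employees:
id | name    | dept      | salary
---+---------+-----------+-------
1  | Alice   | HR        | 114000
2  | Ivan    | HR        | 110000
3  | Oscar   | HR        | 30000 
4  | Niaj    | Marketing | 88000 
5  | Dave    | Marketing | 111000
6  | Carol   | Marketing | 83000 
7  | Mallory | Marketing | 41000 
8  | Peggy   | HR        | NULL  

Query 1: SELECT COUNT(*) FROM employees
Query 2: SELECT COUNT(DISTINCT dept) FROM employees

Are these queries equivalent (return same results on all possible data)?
No, not equivalent

Query 1 returns: [(8,)]
Query 2 returns: [(2,)]

Reason: COUNT(*) counts rows, COUNT(DISTINCT dept) counts unique depts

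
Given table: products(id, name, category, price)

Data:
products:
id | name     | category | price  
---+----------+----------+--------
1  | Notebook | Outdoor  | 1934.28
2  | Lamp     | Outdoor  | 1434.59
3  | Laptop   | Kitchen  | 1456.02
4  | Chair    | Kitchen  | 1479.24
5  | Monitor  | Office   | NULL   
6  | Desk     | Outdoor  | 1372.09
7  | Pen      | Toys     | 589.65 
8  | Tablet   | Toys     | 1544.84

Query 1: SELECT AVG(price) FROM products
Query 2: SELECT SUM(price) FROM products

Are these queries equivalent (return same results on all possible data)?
No, not equivalent

Query 1 returns: [(1401.53,)]
Query 2 returns: [(9810.71,)]

Reason: AVG vs SUM give different aggregate values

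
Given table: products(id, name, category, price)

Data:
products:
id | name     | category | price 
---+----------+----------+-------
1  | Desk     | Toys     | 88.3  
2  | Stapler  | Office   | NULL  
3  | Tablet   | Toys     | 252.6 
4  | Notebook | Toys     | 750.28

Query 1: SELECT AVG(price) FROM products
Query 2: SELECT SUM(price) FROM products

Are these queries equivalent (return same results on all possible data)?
No, not equivalent

Query 1 returns: [(363.7266666666667,)]
Query 2 returns: [(1091.18,)]

Reason: AVG vs SUM give different aggregate values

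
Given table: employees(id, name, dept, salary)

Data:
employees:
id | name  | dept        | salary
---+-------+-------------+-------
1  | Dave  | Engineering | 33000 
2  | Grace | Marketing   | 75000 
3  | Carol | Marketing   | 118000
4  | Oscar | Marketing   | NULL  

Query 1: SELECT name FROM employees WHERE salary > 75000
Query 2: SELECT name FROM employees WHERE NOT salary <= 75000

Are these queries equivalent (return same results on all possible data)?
Yes, equivalent

Both queries return: [('Carol',)]

Reason: Both filter salary > 75000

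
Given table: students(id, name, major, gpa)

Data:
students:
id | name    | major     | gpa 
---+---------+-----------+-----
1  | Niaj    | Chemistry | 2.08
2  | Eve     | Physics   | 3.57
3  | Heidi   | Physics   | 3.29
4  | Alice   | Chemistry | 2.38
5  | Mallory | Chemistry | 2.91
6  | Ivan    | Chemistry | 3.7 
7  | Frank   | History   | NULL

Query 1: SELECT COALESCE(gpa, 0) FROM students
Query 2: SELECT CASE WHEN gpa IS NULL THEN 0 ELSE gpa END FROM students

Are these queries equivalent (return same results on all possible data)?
Yes, equivalent

Both queries return: [(0,), (2.08,), (2.38,), (2.91,), (3.29,), (3.57,), (3.7,)]

Reason: COALESCE vs CASE for NULL handling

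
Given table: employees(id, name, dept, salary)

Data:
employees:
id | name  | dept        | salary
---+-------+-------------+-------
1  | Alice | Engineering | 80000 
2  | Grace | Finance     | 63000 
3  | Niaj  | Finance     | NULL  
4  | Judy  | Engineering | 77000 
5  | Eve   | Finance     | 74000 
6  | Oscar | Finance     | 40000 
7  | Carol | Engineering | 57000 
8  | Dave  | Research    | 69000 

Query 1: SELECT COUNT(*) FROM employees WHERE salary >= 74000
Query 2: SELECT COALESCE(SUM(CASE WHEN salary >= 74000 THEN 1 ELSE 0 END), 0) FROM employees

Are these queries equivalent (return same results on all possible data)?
Yes, equivalent

Both queries return: [(3,)]

Reason: COUNT with WHERE vs conditional SUM (COALESCE handles empty-table NULL)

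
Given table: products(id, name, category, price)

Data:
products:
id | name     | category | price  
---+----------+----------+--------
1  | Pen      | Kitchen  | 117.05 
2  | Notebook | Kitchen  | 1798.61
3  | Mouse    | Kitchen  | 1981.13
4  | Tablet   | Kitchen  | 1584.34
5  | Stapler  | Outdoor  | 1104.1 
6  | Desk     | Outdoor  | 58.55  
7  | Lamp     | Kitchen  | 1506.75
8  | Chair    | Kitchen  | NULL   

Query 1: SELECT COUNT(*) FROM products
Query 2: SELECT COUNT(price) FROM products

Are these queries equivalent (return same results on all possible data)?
No, not equivalent

Query 1 returns: [(8,)]
Query 2 returns: [(7,)]

Reason: COUNT(*) includes NULLs, COUNT(column) excludes them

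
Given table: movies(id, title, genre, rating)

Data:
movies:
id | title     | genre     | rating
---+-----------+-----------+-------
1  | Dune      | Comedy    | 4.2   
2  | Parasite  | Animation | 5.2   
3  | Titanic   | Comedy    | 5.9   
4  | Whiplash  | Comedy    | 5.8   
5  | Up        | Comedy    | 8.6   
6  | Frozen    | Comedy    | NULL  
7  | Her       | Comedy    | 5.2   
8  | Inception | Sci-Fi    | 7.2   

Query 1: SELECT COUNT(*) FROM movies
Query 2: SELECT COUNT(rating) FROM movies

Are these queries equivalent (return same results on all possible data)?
No, not equivalent

Query 1 returns: [(8,)]
Query 2 returns: [(7,)]

Reason: COUNT(*) includes NULLs, COUNT(column) excludes them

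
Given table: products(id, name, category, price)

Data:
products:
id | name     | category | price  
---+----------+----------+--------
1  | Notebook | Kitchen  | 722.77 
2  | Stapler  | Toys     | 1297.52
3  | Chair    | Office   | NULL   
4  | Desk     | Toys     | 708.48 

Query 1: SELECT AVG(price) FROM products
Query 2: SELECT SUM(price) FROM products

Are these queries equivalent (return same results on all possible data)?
No, not equivalent

Query 1 returns: [(909.59,)]
Query 2 returns: [(2728.77,)]

Reason: AVG vs SUM give different aggregate values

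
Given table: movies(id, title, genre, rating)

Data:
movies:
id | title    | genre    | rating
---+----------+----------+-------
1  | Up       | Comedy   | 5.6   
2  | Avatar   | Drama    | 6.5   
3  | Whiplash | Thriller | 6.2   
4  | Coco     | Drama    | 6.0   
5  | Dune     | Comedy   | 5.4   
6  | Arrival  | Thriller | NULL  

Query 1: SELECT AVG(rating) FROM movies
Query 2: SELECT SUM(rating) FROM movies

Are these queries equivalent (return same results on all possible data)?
No, not equivalent

Query 1 returns: [(5.9399999999999995,)]
Query 2 returns: [(29.7,)]

Reason: AVG vs SUM give different aggregate values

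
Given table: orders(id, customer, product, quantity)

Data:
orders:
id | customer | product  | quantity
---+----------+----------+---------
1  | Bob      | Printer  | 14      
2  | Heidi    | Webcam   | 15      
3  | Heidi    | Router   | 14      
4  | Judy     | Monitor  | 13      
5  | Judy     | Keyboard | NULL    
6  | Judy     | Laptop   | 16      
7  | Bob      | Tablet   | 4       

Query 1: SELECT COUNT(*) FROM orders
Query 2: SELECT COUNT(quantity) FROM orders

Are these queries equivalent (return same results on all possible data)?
No, not equivalent

Query 1 returns: [(7,)]
Query 2 returns: [(6,)]

Reason: COUNT(*) includes NULLs, COUNT(column) excludes them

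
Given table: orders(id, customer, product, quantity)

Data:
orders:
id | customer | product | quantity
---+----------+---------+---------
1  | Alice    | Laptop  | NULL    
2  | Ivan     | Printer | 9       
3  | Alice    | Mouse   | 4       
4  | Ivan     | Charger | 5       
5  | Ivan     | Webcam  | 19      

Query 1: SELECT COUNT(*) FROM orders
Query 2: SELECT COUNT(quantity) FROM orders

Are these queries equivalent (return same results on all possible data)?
No, not equivalent

Query 1 returns: [(5,)]
Query 2 returns: [(4,)]

Reason: COUNT(*) includes NULLs, COUNT(column) excludes them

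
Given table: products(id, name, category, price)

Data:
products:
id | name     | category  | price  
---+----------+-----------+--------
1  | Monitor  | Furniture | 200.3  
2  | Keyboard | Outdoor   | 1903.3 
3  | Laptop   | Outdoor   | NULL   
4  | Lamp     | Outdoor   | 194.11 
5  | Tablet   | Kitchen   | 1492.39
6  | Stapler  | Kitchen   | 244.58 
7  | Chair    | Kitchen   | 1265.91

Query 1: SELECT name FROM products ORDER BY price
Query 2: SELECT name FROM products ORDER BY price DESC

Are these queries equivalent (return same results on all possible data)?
No, not equivalent

Query 1 returns: [('Laptop',), ('Lamp',), ('Monitor',), ('Stapler',), ('Chair',), ('Tablet',), ('Keyboard',)]
Query 2 returns: [('Keyboard',), ('Tablet',), ('Chair',), ('Stapler',), ('Monitor',), ('Lamp',), ('Laptop',)]

Reason: ASC vs DESC gives opposite ordering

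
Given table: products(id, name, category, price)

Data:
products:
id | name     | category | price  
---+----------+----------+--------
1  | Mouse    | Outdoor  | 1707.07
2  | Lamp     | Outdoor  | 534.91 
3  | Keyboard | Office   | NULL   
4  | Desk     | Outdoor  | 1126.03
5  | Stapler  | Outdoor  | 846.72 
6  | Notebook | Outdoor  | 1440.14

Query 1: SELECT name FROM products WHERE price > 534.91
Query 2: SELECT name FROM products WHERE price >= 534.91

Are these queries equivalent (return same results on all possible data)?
No, not equivalent

Query 1 returns: [('Mouse',), ('Desk',), ('Stapler',), ('Notebook',)]
Query 2 returns: [('Mouse',), ('Lamp',), ('Desk',), ('Stapler',), ('Notebook',)]

Reason: > vs >= gives different results when price = 534.91 exists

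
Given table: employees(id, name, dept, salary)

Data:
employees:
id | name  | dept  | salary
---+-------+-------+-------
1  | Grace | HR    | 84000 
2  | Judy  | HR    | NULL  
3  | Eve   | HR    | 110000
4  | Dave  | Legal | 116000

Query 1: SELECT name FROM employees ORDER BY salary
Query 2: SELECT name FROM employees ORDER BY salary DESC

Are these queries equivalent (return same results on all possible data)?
No, not equivalent

Query 1 returns: [('Judy',), ('Grace',), ('Eve',), ('Dave',)]
Query 2 returns: [('Dave',), ('Eve',), ('Grace',), ('Judy',)]

Reason: ASC vs DESC gives opposite ordering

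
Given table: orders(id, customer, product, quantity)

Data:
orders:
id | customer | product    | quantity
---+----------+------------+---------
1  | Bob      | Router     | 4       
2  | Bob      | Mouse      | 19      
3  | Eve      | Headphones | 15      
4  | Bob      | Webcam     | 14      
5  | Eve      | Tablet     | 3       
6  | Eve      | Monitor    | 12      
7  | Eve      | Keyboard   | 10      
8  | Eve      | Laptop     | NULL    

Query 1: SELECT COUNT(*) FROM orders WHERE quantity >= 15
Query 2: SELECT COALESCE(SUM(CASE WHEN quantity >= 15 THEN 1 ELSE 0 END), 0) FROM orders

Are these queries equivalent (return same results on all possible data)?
Yes, equivalent

Both queries return: [(2,)]

Reason: COUNT with WHERE vs conditional SUM (COALESCE handles empty-table NULL)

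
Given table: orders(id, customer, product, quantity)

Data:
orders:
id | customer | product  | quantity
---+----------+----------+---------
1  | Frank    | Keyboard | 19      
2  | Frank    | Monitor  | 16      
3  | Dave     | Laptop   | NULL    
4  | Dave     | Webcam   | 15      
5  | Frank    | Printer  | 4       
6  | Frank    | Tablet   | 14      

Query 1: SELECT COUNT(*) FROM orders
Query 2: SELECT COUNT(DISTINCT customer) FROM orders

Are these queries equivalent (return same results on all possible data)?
No, not equivalent

Query 1 returns: [(6,)]
Query 2 returns: [(2,)]

Reason: COUNT(*) counts rows, COUNT(DISTINCT customer) counts unique customers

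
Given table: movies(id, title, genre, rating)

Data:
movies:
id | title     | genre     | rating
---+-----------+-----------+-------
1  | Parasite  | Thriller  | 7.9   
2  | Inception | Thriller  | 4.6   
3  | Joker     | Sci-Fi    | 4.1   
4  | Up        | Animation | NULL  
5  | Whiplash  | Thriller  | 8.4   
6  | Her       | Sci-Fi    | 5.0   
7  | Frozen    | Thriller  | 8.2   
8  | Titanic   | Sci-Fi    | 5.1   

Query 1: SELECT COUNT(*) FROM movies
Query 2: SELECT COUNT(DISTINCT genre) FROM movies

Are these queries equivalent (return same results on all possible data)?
No, not equivalent

Query 1 returns: [(8,)]
Query 2 returns: [(3,)]

Reason: COUNT(*) counts rows, COUNT(DISTINCT genre) counts unique genres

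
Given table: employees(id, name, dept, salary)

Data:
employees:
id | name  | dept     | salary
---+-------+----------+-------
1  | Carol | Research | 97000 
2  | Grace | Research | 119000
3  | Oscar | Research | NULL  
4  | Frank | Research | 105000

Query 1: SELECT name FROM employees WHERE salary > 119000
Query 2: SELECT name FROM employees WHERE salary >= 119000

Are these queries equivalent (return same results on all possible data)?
No, not equivalent

Query 1 returns: []
Query 2 returns: [('Grace',)]

Reason: > vs >= gives different results when salary = 119000 exists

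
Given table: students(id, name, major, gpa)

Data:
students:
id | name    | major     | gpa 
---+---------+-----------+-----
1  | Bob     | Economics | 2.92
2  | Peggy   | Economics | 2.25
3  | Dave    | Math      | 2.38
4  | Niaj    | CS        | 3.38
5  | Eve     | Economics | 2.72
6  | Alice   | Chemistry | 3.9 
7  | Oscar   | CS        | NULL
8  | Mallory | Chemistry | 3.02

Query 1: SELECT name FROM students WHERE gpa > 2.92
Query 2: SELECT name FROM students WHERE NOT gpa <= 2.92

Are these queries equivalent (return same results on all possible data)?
Yes, equivalent

Both queries return: [('Alice',), ('Mallory',), ('Niaj',)]

Reason: Both filter gpa > 2.92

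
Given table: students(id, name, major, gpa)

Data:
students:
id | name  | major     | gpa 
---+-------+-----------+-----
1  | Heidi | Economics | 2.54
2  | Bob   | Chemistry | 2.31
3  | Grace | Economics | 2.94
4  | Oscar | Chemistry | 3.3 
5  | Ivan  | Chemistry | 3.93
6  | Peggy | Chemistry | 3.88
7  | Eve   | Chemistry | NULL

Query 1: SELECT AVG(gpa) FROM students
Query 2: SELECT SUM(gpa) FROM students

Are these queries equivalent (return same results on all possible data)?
No, not equivalent

Query 1 returns: [(3.15,)]
Query 2 returns: [(18.9,)]

Reason: AVG vs SUM give different aggregate values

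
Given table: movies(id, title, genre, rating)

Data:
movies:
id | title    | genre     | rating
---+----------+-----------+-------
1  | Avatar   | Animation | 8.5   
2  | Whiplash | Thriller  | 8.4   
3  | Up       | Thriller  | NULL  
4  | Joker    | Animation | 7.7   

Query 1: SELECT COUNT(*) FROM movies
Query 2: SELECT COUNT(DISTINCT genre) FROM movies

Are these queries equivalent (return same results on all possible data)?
No, not equivalent

Query 1 returns: [(4,)]
Query 2 returns: [(2,)]

Reason: COUNT(*) counts rows, COUNT(DISTINCT genre) counts unique genres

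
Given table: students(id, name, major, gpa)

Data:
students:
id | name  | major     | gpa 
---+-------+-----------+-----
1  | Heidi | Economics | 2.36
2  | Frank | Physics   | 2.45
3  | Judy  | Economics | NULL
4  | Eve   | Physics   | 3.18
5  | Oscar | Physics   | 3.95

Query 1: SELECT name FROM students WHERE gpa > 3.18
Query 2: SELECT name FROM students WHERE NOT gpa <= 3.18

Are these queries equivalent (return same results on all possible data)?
Yes, equivalent

Both queries return: [('Oscar',)]

Reason: Both filter gpa > 3.18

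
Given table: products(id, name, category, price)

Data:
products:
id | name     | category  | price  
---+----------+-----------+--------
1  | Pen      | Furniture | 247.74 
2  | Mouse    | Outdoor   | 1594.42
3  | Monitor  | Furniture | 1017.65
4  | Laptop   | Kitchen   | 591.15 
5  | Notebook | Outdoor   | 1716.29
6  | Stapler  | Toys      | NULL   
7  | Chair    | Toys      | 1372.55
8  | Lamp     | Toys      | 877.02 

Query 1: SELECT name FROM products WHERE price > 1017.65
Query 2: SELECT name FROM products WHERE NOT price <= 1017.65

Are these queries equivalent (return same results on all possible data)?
Yes, equivalent

Both queries return: [('Chair',), ('Mouse',), ('Notebook',)]

Reason: Both filter price > 1017.65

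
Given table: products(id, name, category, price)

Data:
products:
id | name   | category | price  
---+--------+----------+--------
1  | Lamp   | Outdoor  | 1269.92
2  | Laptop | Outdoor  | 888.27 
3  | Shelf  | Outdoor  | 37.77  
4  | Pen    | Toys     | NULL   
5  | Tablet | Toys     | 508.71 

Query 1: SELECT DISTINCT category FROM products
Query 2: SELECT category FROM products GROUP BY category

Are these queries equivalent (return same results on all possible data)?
Yes, equivalent

Both queries return: [('Outdoor',), ('Toys',)]

Reason: Both get unique categorys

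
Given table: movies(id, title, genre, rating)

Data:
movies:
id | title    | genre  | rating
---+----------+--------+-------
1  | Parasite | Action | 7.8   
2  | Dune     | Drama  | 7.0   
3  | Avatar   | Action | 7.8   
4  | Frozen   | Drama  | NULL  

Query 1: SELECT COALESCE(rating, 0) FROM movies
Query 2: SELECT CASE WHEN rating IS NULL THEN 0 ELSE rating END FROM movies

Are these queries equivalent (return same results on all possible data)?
Yes, equivalent

Both queries return: [(0,), (7.0,), (7.8,), (7.8,)]

Reason: COALESCE vs CASE for NULL handling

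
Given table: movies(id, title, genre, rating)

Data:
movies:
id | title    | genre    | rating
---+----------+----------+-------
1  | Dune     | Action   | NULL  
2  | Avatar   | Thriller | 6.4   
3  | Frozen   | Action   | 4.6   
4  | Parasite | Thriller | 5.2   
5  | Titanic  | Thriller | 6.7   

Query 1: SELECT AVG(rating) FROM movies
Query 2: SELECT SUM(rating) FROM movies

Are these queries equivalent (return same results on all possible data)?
No, not equivalent

Query 1 returns: [(5.725,)]
Query 2 returns: [(22.9,)]

Reason: AVG vs SUM give different aggregate values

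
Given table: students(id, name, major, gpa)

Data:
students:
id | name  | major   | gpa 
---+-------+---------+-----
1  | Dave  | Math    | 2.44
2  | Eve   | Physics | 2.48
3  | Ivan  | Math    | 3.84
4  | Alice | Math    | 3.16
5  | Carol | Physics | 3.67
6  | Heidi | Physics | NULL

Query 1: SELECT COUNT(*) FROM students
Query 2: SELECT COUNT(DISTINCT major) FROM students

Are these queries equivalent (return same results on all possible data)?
No, not equivalent

Query 1 returns: [(6,)]
Query 2 returns: [(2,)]

Reason: COUNT(*) counts rows, COUNT(DISTINCT major) counts unique majors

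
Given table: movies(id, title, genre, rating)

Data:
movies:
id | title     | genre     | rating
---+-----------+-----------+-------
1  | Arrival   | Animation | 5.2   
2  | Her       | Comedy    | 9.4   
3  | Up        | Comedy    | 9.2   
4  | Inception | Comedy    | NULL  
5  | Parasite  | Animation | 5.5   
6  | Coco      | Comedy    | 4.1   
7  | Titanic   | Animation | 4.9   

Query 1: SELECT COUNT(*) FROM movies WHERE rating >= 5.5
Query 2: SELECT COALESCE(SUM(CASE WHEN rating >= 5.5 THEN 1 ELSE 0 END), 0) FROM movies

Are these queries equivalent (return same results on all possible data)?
Yes, equivalent

Both queries return: [(3,)]

Reason: COUNT with WHERE vs conditional SUM (COALESCE handles empty-table NULL)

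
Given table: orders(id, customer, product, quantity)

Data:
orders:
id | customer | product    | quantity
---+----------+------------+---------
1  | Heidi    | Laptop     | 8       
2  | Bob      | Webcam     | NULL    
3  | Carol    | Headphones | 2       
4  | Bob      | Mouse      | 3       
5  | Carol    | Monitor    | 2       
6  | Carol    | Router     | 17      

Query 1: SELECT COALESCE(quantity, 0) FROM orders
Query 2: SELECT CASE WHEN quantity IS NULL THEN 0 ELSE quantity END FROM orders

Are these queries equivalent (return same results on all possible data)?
Yes, equivalent

Both queries return: [(0,), (2,), (2,), (3,), (8,), (17,)]

Reason: COALESCE vs CASE for NULL handling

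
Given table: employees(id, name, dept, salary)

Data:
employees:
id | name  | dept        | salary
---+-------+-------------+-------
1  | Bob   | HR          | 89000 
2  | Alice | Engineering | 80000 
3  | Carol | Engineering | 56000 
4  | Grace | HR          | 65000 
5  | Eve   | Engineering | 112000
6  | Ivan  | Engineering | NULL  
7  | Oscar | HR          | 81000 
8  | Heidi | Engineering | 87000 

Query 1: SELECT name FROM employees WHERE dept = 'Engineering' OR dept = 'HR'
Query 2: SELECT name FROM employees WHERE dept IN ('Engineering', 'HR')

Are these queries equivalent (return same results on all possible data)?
Yes, equivalent

Both queries return: [('Alice',), ('Bob',), ('Carol',), ('Eve',), ('Grace',), ('Heidi',), ('Ivan',), ('Oscar',)]

Reason: OR vs IN are equivalent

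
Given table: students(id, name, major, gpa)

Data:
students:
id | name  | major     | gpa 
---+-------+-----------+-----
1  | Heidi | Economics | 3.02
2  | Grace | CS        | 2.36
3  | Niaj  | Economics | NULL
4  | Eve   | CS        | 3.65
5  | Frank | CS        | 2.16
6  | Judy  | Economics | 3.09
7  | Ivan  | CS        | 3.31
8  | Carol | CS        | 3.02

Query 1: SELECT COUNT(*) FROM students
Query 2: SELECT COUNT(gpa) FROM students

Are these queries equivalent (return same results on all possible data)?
No, not equivalent

Query 1 returns: [(8,)]
Query 2 returns: [(7,)]

Reason: COUNT(*) includes NULLs, COUNT(column) excludes them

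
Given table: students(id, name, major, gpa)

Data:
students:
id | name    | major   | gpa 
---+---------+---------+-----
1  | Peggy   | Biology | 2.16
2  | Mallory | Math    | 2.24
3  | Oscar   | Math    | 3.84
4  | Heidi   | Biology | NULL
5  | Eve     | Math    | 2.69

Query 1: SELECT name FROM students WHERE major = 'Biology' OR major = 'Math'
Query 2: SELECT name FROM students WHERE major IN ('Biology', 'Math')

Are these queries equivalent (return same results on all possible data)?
Yes, equivalent

Both queries return: [('Eve',), ('Heidi',), ('Mallory',), ('Oscar',), ('Peggy',)]

Reason: OR vs IN are equivalent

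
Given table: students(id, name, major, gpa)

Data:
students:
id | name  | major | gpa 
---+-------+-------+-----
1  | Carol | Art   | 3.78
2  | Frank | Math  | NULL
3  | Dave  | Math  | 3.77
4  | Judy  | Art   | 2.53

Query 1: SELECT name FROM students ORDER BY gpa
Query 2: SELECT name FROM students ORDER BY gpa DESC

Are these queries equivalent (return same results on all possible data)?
No, not equivalent

Query 1 returns: [('Frank',), ('Judy',), ('Dave',), ('Carol',)]
Query 2 returns: [('Carol',), ('Dave',), ('Judy',), ('Frank',)]

Reason: ASC vs DESC gives opposite ordering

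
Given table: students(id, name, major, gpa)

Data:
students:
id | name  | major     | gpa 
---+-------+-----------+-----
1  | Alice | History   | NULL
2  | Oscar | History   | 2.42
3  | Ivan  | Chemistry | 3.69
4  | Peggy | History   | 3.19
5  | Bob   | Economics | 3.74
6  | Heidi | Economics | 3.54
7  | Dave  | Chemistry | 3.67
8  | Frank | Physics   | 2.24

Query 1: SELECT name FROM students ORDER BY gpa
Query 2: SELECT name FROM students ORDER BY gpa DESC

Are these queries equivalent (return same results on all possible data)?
No, not equivalent

Query 1 returns: [('Alice',), ('Frank',), ('Oscar',), ('Peggy',), ('Heidi',), ('Dave',), ('Ivan',), ('Bob',)]
Query 2 returns: [('Bob',), ('Ivan',), ('Dave',), ('Heidi',), ('Peggy',), ('Oscar',), ('Frank',), ('Alice',)]

Reason: ASC vs DESC gives opposite ordering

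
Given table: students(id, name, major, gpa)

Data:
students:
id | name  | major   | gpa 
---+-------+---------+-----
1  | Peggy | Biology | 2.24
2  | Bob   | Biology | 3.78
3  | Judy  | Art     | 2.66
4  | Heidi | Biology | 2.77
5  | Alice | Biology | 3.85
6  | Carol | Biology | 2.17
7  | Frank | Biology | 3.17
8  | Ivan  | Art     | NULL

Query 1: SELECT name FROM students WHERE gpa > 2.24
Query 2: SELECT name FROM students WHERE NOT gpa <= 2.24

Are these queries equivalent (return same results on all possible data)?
Yes, equivalent

Both queries return: [('Alice',), ('Bob',), ('Frank',), ('Heidi',), ('Judy',)]

Reason: Both filter gpa > 2.24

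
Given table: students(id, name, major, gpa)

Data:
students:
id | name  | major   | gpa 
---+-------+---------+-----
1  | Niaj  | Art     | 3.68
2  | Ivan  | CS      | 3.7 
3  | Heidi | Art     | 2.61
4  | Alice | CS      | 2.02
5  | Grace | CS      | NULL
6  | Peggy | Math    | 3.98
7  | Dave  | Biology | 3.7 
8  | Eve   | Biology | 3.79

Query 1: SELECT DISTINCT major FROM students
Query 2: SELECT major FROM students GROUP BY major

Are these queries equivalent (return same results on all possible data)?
Yes, equivalent

Both queries return: [('Art',), ('Biology',), ('CS',), ('Math',)]

Reason: Both get unique majors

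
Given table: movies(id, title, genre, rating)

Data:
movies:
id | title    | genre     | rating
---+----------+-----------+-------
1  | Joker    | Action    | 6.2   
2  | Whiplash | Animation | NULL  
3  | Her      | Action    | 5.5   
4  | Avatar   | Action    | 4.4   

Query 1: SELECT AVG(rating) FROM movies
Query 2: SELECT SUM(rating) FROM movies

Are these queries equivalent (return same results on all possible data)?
No, not equivalent

Query 1 returns: [(5.366666666666667,)]
Query 2 returns: [(16.1,)]

Reason: AVG vs SUM give different aggregate values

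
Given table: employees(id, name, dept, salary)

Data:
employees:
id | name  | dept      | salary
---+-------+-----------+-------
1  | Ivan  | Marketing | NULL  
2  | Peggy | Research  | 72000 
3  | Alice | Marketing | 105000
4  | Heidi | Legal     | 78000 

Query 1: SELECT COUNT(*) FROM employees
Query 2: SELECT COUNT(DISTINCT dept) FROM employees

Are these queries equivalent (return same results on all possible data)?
No, not equivalent

Query 1 returns: [(4,)]
Query 2 returns: [(3,)]

Reason: COUNT(*) counts rows, COUNT(DISTINCT dept) counts unique depts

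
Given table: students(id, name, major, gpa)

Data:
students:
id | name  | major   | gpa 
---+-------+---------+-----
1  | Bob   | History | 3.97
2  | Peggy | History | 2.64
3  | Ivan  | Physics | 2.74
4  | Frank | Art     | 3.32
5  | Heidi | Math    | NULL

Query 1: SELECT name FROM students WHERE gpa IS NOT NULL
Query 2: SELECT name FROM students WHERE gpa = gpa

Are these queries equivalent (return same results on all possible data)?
Yes, equivalent

Both queries return: [('Bob',), ('Frank',), ('Ivan',), ('Peggy',)]

Reason: IS NOT NULL vs self-equality (both exclude NULLs)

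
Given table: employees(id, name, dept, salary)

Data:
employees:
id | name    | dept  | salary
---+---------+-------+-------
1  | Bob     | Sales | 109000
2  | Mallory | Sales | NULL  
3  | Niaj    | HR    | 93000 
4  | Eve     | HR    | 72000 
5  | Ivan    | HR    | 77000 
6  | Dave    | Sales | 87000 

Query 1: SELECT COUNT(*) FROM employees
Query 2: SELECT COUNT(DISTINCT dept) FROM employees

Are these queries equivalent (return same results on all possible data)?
No, not equivalent

Query 1 returns: [(6,)]
Query 2 returns: [(2,)]

Reason: COUNT(*) counts rows, COUNT(DISTINCT dept) counts unique depts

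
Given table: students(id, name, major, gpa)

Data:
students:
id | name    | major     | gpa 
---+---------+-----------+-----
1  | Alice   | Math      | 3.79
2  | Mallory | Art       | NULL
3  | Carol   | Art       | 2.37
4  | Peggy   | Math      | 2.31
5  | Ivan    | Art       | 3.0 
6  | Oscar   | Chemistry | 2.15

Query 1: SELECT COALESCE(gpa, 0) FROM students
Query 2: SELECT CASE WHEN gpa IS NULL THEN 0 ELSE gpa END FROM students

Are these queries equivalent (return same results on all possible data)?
Yes, equivalent

Both queries return: [(0,), (2.15,), (2.31,), (2.37,), (3.0,), (3.79,)]

Reason: COALESCE vs CASE for NULL handling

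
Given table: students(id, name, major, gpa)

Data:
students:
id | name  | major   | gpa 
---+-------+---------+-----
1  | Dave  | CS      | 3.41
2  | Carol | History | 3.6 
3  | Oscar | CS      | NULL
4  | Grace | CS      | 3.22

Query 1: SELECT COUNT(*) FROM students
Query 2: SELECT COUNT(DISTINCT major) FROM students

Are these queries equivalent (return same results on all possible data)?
No, not equivalent

Query 1 returns: [(4,)]
Query 2 returns: [(2,)]

Reason: COUNT(*) counts rows, COUNT(DISTINCT major) counts unique majors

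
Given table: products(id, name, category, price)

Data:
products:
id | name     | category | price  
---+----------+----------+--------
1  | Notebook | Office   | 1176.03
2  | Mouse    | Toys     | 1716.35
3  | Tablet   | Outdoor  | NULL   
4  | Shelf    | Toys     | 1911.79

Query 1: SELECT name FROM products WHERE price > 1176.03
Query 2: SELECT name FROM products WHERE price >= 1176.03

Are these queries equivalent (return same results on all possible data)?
No, not equivalent

Query 1 returns: [('Mouse',), ('Shelf',)]
Query 2 returns: [('Notebook',), ('Mouse',), ('Shelf',)]

Reason: > vs >= gives different results when price = 1176.03 exists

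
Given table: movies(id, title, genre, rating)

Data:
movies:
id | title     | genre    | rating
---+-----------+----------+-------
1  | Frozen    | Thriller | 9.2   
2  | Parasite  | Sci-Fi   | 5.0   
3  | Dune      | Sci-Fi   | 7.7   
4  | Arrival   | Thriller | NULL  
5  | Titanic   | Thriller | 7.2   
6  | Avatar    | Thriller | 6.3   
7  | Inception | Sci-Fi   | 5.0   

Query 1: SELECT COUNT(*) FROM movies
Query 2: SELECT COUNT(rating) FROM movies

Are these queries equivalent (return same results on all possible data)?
No, not equivalent

Query 1 returns: [(7,)]
Query 2 returns: [(6,)]

Reason: COUNT(*) includes NULLs, COUNT(column) excludes them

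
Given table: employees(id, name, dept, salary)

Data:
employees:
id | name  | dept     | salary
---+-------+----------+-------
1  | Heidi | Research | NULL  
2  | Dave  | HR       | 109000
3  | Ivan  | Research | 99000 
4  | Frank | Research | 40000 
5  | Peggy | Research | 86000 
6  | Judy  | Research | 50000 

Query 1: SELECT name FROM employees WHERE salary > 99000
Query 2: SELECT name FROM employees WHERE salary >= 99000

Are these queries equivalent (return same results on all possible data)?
No, not equivalent

Query 1 returns: [('Dave',)]
Query 2 returns: [('Dave',), ('Ivan',)]

Reason: > vs >= gives different results when salary = 99000 exists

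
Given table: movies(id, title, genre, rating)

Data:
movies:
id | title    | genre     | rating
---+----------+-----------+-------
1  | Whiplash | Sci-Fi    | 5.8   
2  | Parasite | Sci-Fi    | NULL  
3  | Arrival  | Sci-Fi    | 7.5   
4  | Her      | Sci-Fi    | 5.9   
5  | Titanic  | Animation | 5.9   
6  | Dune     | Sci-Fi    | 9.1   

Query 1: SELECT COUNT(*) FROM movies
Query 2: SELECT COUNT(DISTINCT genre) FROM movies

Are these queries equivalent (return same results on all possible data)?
No, not equivalent

Query 1 returns: [(6,)]
Query 2 returns: [(2,)]

Reason: COUNT(*) counts rows, COUNT(DISTINCT genre) counts unique genres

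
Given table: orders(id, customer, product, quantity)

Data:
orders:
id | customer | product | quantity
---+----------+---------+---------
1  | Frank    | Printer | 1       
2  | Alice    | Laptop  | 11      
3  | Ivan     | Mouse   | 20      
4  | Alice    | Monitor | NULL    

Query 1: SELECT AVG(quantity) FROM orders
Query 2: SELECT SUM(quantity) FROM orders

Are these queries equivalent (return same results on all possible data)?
No, not equivalent

Query 1 returns: [(10.666666666666666,)]
Query 2 returns: [(32,)]

Reason: AVG vs SUM give different aggregate values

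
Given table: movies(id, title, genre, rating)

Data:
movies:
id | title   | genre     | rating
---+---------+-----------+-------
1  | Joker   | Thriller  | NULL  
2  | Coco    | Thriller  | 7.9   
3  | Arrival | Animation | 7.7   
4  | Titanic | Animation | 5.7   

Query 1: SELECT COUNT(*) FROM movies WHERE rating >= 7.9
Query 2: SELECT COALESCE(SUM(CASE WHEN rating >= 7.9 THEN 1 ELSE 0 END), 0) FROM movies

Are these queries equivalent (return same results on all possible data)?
Yes, equivalent

Both queries return: [(1,)]

Reason: COUNT with WHERE vs conditional SUM (COALESCE handles empty-table NULL)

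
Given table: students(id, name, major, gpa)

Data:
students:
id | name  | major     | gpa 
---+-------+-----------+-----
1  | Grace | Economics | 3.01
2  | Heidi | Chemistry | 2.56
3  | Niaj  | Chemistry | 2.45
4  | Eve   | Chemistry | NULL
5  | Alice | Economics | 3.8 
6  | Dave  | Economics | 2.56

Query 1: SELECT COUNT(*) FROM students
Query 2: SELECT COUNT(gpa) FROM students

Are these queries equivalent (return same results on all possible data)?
No, not equivalent

Query 1 returns: [(6,)]
Query 2 returns: [(5,)]

Reason: COUNT(*) includes NULLs, COUNT(column) excludes them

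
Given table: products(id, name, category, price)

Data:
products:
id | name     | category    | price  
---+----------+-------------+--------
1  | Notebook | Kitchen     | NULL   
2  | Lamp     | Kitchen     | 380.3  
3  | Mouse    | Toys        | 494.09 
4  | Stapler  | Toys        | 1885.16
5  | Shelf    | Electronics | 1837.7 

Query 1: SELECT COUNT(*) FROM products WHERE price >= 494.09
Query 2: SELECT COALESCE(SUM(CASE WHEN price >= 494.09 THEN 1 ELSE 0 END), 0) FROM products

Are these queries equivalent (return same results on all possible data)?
Yes, equivalent

Both queries return: [(3,)]

Reason: COUNT with WHERE vs conditional SUM (COALESCE handles empty-table NULL)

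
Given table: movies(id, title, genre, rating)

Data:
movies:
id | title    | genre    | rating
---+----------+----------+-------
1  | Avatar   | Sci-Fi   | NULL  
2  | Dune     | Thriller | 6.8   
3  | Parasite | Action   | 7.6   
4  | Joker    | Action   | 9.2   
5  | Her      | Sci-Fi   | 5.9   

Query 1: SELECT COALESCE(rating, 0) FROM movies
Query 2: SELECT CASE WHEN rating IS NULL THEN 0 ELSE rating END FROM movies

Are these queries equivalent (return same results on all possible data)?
Yes, equivalent

Both queries return: [(0,), (5.9,), (6.8,), (7.6,), (9.2,)]

Reason: COALESCE vs CASE for NULL handling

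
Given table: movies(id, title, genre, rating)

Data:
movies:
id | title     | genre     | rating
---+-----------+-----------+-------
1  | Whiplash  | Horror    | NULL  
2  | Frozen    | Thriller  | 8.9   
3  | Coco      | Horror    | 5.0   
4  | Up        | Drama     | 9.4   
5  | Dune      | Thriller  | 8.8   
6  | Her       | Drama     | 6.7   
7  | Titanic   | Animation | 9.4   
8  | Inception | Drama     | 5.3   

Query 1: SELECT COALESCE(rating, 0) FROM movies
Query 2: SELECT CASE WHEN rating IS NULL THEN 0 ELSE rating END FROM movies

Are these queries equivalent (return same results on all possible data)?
Yes, equivalent

Both queries return: [(0,), (5.0,), (5.3,), (6.7,), (8.8,), (8.9,), (9.4,), (9.4,)]

Reason: COALESCE vs CASE for NULL handling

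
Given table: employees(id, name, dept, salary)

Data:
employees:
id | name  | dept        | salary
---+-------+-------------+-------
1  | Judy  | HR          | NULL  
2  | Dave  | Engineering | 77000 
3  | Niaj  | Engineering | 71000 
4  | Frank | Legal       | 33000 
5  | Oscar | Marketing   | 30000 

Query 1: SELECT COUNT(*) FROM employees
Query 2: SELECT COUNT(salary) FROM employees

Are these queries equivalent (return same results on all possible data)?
No, not equivalent

Query 1 returns: [(5,)]
Query 2 returns: [(4,)]

Reason: COUNT(*) includes NULLs, COUNT(column) excludes them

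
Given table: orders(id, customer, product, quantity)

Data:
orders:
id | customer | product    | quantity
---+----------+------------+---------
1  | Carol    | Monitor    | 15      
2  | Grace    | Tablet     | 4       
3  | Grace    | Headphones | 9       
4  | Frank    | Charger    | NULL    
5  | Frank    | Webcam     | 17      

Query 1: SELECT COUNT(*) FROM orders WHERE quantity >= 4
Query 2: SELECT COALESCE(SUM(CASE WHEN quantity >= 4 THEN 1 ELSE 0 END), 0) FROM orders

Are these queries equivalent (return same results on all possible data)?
Yes, equivalent

Both queries return: [(4,)]

Reason: COUNT with WHERE vs conditional SUM (COALESCE handles empty-table NULL)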